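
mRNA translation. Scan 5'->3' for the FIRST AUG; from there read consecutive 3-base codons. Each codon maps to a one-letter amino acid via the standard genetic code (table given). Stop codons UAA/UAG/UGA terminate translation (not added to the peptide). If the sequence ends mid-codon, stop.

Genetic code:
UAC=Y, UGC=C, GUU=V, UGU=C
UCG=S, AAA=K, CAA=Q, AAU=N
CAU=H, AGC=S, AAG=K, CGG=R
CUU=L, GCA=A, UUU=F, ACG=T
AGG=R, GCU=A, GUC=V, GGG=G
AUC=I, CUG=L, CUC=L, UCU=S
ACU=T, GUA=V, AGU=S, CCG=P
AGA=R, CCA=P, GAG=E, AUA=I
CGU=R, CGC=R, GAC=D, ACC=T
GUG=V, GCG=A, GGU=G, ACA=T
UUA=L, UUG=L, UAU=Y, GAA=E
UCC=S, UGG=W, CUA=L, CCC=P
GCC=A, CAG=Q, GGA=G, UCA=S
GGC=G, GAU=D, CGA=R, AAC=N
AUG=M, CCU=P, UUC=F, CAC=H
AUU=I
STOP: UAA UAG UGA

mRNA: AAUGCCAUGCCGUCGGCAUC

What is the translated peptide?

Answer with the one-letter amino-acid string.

Answer: MPCRRH

Derivation:
start AUG at pos 1
pos 1: AUG -> M; peptide=M
pos 4: CCA -> P; peptide=MP
pos 7: UGC -> C; peptide=MPC
pos 10: CGU -> R; peptide=MPCR
pos 13: CGG -> R; peptide=MPCRR
pos 16: CAU -> H; peptide=MPCRRH
pos 19: only 1 nt remain (<3), stop (end of mRNA)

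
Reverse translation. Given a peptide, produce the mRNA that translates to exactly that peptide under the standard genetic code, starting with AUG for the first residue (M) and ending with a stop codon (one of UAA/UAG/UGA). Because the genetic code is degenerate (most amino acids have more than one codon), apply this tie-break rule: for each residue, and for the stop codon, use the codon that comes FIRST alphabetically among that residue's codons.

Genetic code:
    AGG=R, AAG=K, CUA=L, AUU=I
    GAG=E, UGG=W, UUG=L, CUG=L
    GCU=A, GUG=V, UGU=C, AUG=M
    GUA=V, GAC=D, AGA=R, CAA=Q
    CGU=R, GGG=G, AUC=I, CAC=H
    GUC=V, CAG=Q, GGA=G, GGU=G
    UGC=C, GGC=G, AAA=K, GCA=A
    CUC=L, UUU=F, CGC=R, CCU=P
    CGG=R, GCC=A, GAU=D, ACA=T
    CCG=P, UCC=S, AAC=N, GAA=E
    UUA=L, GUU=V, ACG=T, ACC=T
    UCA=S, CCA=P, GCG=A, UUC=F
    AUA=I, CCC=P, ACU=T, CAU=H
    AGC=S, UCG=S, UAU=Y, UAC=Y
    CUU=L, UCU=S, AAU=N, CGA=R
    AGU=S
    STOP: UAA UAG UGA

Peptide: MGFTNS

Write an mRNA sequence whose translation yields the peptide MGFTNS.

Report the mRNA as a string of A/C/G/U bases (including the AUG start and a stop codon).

residue 1: M -> AUG (start codon)
residue 2: G codons sorted = GGA,GGC,GGG,GGU -> pick first = GGA
residue 3: F codons sorted = UUC,UUU -> pick first = UUC
residue 4: T codons sorted = ACA,ACC,ACG,ACU -> pick first = ACA
residue 5: N codons sorted = AAC,AAU -> pick first = AAC
residue 6: S codons sorted = AGC,AGU,UCA,UCC,UCG,UCU -> pick first = AGC
terminator: stop codons sorted = UAA,UAG,UGA -> pick first = UAA

Answer: mRNA: AUGGGAUUCACAAACAGCUAA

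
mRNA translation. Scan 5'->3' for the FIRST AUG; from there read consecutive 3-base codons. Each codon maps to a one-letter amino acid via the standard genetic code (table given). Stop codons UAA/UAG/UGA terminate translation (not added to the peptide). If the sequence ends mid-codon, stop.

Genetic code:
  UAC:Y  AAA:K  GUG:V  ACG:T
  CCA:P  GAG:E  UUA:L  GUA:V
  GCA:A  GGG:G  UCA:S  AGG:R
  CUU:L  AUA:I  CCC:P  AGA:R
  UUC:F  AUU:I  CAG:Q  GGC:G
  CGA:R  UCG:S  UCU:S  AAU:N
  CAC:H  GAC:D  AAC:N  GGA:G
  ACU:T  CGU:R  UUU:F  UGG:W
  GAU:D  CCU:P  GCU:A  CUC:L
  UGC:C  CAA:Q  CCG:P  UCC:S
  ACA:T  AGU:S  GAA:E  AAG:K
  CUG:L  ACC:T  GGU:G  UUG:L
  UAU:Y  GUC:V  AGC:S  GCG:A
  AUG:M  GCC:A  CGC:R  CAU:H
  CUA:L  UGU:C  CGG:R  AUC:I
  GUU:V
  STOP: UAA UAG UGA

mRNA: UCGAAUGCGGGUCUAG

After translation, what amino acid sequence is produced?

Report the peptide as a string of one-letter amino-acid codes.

start AUG at pos 4
pos 4: AUG -> M; peptide=M
pos 7: CGG -> R; peptide=MR
pos 10: GUC -> V; peptide=MRV
pos 13: UAG -> STOP

Answer: MRV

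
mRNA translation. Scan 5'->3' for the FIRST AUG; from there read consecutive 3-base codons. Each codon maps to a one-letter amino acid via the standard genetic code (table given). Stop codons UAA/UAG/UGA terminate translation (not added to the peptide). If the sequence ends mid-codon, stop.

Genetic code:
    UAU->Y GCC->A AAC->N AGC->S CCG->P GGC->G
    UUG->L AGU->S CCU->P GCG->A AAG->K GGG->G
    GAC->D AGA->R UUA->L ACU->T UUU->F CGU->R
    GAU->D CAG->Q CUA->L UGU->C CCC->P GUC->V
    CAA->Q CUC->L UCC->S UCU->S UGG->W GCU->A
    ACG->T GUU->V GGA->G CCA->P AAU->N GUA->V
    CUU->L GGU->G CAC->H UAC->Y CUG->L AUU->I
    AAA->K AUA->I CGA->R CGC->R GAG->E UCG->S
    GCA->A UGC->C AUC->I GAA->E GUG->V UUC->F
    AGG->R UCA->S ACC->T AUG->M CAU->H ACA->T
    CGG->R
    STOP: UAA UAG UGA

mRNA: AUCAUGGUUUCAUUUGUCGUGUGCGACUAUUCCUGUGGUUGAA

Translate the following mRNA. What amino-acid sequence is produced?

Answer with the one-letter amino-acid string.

start AUG at pos 3
pos 3: AUG -> M; peptide=M
pos 6: GUU -> V; peptide=MV
pos 9: UCA -> S; peptide=MVS
pos 12: UUU -> F; peptide=MVSF
pos 15: GUC -> V; peptide=MVSFV
pos 18: GUG -> V; peptide=MVSFVV
pos 21: UGC -> C; peptide=MVSFVVC
pos 24: GAC -> D; peptide=MVSFVVCD
pos 27: UAU -> Y; peptide=MVSFVVCDY
pos 30: UCC -> S; peptide=MVSFVVCDYS
pos 33: UGU -> C; peptide=MVSFVVCDYSC
pos 36: GGU -> G; peptide=MVSFVVCDYSCG
pos 39: UGA -> STOP

Answer: MVSFVVCDYSCG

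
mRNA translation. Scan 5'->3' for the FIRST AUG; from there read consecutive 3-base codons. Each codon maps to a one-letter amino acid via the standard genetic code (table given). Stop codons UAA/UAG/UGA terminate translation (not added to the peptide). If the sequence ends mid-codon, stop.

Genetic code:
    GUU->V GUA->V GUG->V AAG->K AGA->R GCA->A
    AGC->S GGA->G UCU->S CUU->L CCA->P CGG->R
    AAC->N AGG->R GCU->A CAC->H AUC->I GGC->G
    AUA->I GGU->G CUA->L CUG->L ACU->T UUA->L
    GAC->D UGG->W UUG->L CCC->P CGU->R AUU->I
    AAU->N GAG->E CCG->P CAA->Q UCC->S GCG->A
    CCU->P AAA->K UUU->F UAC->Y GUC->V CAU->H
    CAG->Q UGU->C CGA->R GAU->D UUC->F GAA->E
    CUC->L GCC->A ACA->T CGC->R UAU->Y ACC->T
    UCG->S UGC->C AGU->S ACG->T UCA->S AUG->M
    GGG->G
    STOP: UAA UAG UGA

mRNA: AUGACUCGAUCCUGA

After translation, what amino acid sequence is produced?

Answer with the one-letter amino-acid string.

start AUG at pos 0
pos 0: AUG -> M; peptide=M
pos 3: ACU -> T; peptide=MT
pos 6: CGA -> R; peptide=MTR
pos 9: UCC -> S; peptide=MTRS
pos 12: UGA -> STOP

Answer: MTRS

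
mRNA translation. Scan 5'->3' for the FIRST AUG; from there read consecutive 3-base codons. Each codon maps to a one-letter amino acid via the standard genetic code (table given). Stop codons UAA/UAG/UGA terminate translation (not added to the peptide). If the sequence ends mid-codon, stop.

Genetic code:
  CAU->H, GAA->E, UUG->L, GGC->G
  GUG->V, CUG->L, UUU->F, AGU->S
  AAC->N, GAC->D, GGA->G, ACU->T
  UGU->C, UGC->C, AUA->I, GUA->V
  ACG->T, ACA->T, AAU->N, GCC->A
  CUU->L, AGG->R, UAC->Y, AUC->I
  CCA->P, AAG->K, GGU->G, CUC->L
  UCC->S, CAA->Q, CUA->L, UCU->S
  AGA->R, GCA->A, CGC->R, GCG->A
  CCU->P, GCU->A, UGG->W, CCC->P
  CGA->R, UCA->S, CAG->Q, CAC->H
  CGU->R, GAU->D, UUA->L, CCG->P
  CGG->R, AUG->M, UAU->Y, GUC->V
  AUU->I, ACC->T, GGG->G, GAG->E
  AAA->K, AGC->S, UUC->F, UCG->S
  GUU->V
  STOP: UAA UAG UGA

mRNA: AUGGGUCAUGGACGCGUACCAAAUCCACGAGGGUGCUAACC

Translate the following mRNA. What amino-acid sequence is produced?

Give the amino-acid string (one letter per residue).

Answer: MGHGRVPNPRGC

Derivation:
start AUG at pos 0
pos 0: AUG -> M; peptide=M
pos 3: GGU -> G; peptide=MG
pos 6: CAU -> H; peptide=MGH
pos 9: GGA -> G; peptide=MGHG
pos 12: CGC -> R; peptide=MGHGR
pos 15: GUA -> V; peptide=MGHGRV
pos 18: CCA -> P; peptide=MGHGRVP
pos 21: AAU -> N; peptide=MGHGRVPN
pos 24: CCA -> P; peptide=MGHGRVPNP
pos 27: CGA -> R; peptide=MGHGRVPNPR
pos 30: GGG -> G; peptide=MGHGRVPNPRG
pos 33: UGC -> C; peptide=MGHGRVPNPRGC
pos 36: UAA -> STOP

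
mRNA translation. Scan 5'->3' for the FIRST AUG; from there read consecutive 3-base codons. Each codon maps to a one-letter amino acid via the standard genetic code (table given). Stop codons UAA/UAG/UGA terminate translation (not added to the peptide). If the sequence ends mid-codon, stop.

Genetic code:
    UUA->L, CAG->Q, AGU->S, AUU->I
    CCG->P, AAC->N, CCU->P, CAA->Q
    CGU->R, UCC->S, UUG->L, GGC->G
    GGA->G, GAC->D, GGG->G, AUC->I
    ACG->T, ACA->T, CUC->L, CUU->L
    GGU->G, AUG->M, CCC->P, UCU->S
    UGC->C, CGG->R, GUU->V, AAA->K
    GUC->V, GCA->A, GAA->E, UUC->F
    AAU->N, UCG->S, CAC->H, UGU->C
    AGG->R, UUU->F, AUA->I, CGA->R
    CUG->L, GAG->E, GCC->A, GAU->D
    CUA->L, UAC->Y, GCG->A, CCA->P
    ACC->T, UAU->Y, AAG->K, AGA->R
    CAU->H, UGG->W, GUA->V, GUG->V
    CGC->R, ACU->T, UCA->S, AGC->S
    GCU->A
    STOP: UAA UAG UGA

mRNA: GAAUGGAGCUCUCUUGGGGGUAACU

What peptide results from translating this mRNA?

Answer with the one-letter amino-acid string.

Answer: MELSWG

Derivation:
start AUG at pos 2
pos 2: AUG -> M; peptide=M
pos 5: GAG -> E; peptide=ME
pos 8: CUC -> L; peptide=MEL
pos 11: UCU -> S; peptide=MELS
pos 14: UGG -> W; peptide=MELSW
pos 17: GGG -> G; peptide=MELSWG
pos 20: UAA -> STOP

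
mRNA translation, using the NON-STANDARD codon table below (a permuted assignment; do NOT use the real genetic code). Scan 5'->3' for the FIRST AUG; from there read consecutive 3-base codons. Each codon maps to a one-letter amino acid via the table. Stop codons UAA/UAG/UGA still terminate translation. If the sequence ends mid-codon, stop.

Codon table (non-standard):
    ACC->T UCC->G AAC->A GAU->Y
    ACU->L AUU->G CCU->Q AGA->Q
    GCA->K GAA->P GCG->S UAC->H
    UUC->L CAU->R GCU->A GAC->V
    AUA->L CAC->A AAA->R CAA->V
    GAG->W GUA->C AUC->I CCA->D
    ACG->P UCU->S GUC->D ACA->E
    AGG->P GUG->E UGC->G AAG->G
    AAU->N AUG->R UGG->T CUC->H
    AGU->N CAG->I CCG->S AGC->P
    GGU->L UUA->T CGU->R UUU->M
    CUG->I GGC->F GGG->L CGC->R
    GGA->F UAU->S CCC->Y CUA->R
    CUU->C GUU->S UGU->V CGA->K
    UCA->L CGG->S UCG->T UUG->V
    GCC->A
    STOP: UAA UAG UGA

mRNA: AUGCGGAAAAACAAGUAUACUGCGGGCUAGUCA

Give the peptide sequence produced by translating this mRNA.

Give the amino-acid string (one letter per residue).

Answer: RSRAGSLSF

Derivation:
start AUG at pos 0
pos 0: AUG -> R; peptide=R
pos 3: CGG -> S; peptide=RS
pos 6: AAA -> R; peptide=RSR
pos 9: AAC -> A; peptide=RSRA
pos 12: AAG -> G; peptide=RSRAG
pos 15: UAU -> S; peptide=RSRAGS
pos 18: ACU -> L; peptide=RSRAGSL
pos 21: GCG -> S; peptide=RSRAGSLS
pos 24: GGC -> F; peptide=RSRAGSLSF
pos 27: UAG -> STOP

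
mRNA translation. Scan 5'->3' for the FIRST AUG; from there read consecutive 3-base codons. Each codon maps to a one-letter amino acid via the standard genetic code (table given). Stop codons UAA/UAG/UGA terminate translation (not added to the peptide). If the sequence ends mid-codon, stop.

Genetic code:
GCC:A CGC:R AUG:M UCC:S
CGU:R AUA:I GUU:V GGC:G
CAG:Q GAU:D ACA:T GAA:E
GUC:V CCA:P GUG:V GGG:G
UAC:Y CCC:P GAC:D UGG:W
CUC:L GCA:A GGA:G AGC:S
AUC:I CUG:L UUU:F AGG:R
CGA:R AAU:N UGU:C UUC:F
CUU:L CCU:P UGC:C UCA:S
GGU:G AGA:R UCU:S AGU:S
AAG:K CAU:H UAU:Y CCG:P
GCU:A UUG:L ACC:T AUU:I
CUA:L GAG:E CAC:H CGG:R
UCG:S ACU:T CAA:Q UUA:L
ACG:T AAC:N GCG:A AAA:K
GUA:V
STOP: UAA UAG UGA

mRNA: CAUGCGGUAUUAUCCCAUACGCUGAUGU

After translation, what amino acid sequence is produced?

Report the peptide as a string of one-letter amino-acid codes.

Answer: MRYYPIR

Derivation:
start AUG at pos 1
pos 1: AUG -> M; peptide=M
pos 4: CGG -> R; peptide=MR
pos 7: UAU -> Y; peptide=MRY
pos 10: UAU -> Y; peptide=MRYY
pos 13: CCC -> P; peptide=MRYYP
pos 16: AUA -> I; peptide=MRYYPI
pos 19: CGC -> R; peptide=MRYYPIR
pos 22: UGA -> STOP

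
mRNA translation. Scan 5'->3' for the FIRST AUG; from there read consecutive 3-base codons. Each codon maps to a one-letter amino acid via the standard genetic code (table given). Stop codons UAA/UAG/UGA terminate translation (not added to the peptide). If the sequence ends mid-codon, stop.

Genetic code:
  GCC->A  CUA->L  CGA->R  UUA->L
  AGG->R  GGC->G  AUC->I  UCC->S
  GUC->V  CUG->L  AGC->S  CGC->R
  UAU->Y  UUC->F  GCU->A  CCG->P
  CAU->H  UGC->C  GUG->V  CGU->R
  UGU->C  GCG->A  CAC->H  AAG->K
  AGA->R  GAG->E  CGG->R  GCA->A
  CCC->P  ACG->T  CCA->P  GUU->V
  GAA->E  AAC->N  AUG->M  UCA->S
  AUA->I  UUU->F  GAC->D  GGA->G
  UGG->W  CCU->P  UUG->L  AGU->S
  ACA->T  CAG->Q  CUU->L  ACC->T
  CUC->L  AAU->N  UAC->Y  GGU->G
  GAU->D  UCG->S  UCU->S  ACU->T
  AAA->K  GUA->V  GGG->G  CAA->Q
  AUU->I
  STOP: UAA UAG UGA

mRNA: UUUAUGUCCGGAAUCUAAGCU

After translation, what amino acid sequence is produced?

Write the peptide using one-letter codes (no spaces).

Answer: MSGI

Derivation:
start AUG at pos 3
pos 3: AUG -> M; peptide=M
pos 6: UCC -> S; peptide=MS
pos 9: GGA -> G; peptide=MSG
pos 12: AUC -> I; peptide=MSGI
pos 15: UAA -> STOP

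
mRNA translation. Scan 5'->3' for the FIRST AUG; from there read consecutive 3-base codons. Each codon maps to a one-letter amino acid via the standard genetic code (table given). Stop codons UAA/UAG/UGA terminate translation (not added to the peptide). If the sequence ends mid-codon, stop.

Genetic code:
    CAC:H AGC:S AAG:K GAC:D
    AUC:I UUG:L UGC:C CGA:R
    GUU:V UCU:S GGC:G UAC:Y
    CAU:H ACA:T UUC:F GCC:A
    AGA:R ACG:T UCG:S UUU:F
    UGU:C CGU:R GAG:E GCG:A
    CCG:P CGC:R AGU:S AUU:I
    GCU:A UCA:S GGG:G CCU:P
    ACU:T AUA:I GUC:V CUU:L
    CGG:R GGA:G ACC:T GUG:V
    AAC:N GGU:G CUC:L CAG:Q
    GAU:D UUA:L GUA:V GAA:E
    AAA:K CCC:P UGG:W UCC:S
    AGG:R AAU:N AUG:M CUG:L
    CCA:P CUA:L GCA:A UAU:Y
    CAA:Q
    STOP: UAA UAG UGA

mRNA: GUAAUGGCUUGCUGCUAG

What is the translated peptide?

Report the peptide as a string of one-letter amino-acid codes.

start AUG at pos 3
pos 3: AUG -> M; peptide=M
pos 6: GCU -> A; peptide=MA
pos 9: UGC -> C; peptide=MAC
pos 12: UGC -> C; peptide=MACC
pos 15: UAG -> STOP

Answer: MACC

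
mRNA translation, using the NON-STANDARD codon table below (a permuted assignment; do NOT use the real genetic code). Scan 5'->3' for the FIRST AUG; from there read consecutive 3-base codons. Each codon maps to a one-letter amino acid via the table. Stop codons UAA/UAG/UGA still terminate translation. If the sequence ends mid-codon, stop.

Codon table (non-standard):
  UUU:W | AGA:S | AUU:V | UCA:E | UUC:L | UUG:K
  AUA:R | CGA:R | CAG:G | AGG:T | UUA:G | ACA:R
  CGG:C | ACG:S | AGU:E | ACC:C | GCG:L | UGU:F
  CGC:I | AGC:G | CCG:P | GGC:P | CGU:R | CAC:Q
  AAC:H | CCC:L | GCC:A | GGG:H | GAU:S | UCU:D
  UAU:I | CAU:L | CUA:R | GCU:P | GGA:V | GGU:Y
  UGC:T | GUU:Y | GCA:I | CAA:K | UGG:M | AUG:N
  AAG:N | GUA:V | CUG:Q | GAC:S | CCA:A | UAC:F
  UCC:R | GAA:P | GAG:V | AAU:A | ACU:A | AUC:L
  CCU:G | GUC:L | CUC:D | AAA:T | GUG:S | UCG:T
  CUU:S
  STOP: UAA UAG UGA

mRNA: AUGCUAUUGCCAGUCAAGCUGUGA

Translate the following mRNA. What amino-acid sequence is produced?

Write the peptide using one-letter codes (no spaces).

Answer: NRKALNQ

Derivation:
start AUG at pos 0
pos 0: AUG -> N; peptide=N
pos 3: CUA -> R; peptide=NR
pos 6: UUG -> K; peptide=NRK
pos 9: CCA -> A; peptide=NRKA
pos 12: GUC -> L; peptide=NRKAL
pos 15: AAG -> N; peptide=NRKALN
pos 18: CUG -> Q; peptide=NRKALNQ
pos 21: UGA -> STOP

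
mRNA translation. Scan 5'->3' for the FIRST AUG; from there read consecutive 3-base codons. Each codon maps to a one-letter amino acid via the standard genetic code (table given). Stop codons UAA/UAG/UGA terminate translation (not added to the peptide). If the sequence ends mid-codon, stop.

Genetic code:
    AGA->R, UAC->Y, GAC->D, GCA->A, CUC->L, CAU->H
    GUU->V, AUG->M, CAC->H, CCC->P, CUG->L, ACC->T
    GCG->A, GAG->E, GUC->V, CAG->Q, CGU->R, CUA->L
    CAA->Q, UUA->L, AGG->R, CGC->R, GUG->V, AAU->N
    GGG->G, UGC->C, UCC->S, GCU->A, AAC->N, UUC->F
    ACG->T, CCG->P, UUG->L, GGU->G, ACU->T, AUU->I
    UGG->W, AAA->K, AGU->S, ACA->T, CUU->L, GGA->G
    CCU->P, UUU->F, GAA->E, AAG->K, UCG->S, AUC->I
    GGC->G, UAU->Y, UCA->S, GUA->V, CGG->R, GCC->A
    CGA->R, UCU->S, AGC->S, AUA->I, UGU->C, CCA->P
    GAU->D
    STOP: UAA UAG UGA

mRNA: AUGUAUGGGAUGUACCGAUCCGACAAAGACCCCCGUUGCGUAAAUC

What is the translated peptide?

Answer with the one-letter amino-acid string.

start AUG at pos 0
pos 0: AUG -> M; peptide=M
pos 3: UAU -> Y; peptide=MY
pos 6: GGG -> G; peptide=MYG
pos 9: AUG -> M; peptide=MYGM
pos 12: UAC -> Y; peptide=MYGMY
pos 15: CGA -> R; peptide=MYGMYR
pos 18: UCC -> S; peptide=MYGMYRS
pos 21: GAC -> D; peptide=MYGMYRSD
pos 24: AAA -> K; peptide=MYGMYRSDK
pos 27: GAC -> D; peptide=MYGMYRSDKD
pos 30: CCC -> P; peptide=MYGMYRSDKDP
pos 33: CGU -> R; peptide=MYGMYRSDKDPR
pos 36: UGC -> C; peptide=MYGMYRSDKDPRC
pos 39: GUA -> V; peptide=MYGMYRSDKDPRCV
pos 42: AAU -> N; peptide=MYGMYRSDKDPRCVN
pos 45: only 1 nt remain (<3), stop (end of mRNA)

Answer: MYGMYRSDKDPRCVN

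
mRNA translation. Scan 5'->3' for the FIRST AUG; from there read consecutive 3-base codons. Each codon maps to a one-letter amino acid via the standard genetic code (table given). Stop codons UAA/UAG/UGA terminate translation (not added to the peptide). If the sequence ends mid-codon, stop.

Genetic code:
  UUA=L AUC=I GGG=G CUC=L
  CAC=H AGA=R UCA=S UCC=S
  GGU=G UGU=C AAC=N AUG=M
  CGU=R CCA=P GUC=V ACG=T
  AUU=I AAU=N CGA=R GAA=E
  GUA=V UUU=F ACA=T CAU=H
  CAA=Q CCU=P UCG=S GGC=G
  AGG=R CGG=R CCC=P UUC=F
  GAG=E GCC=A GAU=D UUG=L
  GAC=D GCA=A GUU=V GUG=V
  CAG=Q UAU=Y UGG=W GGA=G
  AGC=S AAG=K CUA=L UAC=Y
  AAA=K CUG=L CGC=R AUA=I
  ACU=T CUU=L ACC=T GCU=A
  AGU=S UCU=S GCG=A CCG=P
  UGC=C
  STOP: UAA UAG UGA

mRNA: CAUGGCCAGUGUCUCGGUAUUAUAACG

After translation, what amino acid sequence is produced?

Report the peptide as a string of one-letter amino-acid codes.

start AUG at pos 1
pos 1: AUG -> M; peptide=M
pos 4: GCC -> A; peptide=MA
pos 7: AGU -> S; peptide=MAS
pos 10: GUC -> V; peptide=MASV
pos 13: UCG -> S; peptide=MASVS
pos 16: GUA -> V; peptide=MASVSV
pos 19: UUA -> L; peptide=MASVSVL
pos 22: UAA -> STOP

Answer: MASVSVL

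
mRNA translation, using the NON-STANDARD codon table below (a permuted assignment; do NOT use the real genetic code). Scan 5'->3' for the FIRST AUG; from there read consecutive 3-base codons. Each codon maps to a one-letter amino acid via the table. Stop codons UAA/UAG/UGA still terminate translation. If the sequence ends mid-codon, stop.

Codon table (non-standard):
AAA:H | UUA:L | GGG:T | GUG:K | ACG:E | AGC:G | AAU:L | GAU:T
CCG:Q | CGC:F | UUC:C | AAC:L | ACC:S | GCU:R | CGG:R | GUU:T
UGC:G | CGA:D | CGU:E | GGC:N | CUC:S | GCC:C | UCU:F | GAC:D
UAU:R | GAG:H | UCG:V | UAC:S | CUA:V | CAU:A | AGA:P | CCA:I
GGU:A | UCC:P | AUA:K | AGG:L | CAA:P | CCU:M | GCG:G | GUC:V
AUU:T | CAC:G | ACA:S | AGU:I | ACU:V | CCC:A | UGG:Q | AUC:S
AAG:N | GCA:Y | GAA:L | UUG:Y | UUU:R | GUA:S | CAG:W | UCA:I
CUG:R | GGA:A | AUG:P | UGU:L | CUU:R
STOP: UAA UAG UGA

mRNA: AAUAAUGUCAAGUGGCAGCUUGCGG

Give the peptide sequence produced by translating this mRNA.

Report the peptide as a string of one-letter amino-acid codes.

start AUG at pos 4
pos 4: AUG -> P; peptide=P
pos 7: UCA -> I; peptide=PI
pos 10: AGU -> I; peptide=PII
pos 13: GGC -> N; peptide=PIIN
pos 16: AGC -> G; peptide=PIING
pos 19: UUG -> Y; peptide=PIINGY
pos 22: CGG -> R; peptide=PIINGYR
pos 25: only 0 nt remain (<3), stop (end of mRNA)

Answer: PIINGYR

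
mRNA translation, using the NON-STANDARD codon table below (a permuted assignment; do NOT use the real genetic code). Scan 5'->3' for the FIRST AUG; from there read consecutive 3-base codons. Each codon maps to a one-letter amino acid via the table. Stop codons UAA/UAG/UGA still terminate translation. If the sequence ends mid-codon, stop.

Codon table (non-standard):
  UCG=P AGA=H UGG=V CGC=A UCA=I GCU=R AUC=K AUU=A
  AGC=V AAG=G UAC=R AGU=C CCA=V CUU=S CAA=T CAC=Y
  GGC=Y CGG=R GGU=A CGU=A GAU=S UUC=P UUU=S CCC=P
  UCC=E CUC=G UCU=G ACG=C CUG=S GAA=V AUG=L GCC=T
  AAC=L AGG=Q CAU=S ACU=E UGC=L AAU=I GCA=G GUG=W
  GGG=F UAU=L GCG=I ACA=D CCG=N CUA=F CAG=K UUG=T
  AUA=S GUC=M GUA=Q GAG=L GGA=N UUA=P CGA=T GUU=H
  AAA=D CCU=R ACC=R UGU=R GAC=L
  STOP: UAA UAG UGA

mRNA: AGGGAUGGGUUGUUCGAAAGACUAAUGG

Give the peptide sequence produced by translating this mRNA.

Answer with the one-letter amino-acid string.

Answer: LARPDL

Derivation:
start AUG at pos 4
pos 4: AUG -> L; peptide=L
pos 7: GGU -> A; peptide=LA
pos 10: UGU -> R; peptide=LAR
pos 13: UCG -> P; peptide=LARP
pos 16: AAA -> D; peptide=LARPD
pos 19: GAC -> L; peptide=LARPDL
pos 22: UAA -> STOP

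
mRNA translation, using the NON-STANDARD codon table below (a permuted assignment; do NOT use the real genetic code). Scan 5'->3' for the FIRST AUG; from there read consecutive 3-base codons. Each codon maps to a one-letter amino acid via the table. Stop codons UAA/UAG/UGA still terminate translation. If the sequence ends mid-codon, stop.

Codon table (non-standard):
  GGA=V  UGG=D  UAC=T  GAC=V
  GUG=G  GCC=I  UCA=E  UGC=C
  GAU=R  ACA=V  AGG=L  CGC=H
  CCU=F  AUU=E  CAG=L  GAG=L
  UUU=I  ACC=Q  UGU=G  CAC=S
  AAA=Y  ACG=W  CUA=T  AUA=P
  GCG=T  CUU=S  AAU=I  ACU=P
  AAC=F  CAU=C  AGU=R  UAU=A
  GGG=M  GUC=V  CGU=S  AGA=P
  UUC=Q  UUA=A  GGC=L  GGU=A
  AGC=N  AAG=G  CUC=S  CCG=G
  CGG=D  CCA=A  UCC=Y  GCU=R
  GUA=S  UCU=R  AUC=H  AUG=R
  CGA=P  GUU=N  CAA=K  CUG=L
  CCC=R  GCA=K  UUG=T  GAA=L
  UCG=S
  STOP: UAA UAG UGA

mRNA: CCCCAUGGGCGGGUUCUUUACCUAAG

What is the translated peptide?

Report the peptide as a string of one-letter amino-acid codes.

Answer: RLMQIQ

Derivation:
start AUG at pos 4
pos 4: AUG -> R; peptide=R
pos 7: GGC -> L; peptide=RL
pos 10: GGG -> M; peptide=RLM
pos 13: UUC -> Q; peptide=RLMQ
pos 16: UUU -> I; peptide=RLMQI
pos 19: ACC -> Q; peptide=RLMQIQ
pos 22: UAA -> STOP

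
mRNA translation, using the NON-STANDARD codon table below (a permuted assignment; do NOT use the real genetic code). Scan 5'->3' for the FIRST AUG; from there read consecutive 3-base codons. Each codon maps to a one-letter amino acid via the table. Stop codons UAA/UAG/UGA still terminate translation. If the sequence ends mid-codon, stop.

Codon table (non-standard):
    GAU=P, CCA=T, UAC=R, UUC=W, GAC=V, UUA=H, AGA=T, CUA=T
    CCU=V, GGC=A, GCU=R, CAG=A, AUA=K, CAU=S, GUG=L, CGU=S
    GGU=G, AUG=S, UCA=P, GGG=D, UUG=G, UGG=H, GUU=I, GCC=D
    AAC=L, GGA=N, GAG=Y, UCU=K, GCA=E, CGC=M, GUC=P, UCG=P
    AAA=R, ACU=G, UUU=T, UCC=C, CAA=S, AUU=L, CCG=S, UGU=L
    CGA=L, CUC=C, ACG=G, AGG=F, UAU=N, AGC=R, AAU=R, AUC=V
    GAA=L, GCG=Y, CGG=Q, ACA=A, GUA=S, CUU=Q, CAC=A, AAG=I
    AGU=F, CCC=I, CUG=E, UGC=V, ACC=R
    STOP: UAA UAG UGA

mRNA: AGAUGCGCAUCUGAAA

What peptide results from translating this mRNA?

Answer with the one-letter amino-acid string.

start AUG at pos 2
pos 2: AUG -> S; peptide=S
pos 5: CGC -> M; peptide=SM
pos 8: AUC -> V; peptide=SMV
pos 11: UGA -> STOP

Answer: SMV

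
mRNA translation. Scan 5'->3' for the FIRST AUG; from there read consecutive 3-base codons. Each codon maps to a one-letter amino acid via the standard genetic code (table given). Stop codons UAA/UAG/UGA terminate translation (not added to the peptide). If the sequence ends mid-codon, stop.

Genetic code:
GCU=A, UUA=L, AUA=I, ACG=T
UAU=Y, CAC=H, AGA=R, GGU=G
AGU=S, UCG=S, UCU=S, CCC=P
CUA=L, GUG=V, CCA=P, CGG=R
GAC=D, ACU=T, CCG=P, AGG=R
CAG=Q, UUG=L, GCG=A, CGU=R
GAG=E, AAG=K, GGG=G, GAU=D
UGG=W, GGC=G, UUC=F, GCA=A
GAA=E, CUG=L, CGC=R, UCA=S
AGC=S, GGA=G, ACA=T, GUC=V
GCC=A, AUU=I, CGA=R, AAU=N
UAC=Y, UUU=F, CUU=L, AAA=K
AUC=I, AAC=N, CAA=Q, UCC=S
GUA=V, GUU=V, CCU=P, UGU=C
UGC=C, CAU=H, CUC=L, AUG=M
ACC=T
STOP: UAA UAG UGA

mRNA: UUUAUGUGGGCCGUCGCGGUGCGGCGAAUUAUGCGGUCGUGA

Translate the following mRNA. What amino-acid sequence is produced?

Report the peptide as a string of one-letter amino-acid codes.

start AUG at pos 3
pos 3: AUG -> M; peptide=M
pos 6: UGG -> W; peptide=MW
pos 9: GCC -> A; peptide=MWA
pos 12: GUC -> V; peptide=MWAV
pos 15: GCG -> A; peptide=MWAVA
pos 18: GUG -> V; peptide=MWAVAV
pos 21: CGG -> R; peptide=MWAVAVR
pos 24: CGA -> R; peptide=MWAVAVRR
pos 27: AUU -> I; peptide=MWAVAVRRI
pos 30: AUG -> M; peptide=MWAVAVRRIM
pos 33: CGG -> R; peptide=MWAVAVRRIMR
pos 36: UCG -> S; peptide=MWAVAVRRIMRS
pos 39: UGA -> STOP

Answer: MWAVAVRRIMRS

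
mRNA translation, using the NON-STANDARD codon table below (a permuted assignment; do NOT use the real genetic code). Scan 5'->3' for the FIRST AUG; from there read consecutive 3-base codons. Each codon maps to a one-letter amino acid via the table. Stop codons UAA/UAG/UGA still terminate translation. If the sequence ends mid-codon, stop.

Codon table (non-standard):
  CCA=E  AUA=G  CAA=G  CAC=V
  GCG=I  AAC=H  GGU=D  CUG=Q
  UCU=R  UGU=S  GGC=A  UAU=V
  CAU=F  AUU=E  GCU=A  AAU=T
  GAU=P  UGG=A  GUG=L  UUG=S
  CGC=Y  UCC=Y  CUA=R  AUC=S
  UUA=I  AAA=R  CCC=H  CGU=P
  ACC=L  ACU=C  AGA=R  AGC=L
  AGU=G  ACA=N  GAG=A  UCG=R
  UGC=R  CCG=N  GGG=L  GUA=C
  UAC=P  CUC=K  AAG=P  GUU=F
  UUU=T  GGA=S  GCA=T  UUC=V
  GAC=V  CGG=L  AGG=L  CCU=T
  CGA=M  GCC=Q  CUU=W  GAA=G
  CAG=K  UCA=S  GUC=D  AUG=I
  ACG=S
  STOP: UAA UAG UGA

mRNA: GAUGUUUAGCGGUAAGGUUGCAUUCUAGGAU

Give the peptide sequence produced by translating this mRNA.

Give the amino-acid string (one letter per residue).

Answer: ITLDPFTV

Derivation:
start AUG at pos 1
pos 1: AUG -> I; peptide=I
pos 4: UUU -> T; peptide=IT
pos 7: AGC -> L; peptide=ITL
pos 10: GGU -> D; peptide=ITLD
pos 13: AAG -> P; peptide=ITLDP
pos 16: GUU -> F; peptide=ITLDPF
pos 19: GCA -> T; peptide=ITLDPFT
pos 22: UUC -> V; peptide=ITLDPFTV
pos 25: UAG -> STOP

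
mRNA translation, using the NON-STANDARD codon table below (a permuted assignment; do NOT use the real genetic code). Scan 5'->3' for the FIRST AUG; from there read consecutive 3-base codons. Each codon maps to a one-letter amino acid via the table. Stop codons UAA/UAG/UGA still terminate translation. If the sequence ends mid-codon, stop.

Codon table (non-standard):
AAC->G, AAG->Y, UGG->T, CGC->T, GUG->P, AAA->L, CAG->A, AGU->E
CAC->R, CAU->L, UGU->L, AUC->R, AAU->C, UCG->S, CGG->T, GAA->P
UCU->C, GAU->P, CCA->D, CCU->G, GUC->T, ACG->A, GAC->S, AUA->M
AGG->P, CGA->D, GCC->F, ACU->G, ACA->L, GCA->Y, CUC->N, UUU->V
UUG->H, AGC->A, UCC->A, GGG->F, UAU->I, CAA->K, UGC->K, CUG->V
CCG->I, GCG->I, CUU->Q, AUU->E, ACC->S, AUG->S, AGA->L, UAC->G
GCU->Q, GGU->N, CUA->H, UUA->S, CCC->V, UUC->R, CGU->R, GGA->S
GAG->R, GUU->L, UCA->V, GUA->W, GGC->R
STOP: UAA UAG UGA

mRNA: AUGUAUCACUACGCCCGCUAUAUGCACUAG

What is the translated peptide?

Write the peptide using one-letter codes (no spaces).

Answer: SIRGFTISR

Derivation:
start AUG at pos 0
pos 0: AUG -> S; peptide=S
pos 3: UAU -> I; peptide=SI
pos 6: CAC -> R; peptide=SIR
pos 9: UAC -> G; peptide=SIRG
pos 12: GCC -> F; peptide=SIRGF
pos 15: CGC -> T; peptide=SIRGFT
pos 18: UAU -> I; peptide=SIRGFTI
pos 21: AUG -> S; peptide=SIRGFTIS
pos 24: CAC -> R; peptide=SIRGFTISR
pos 27: UAG -> STOP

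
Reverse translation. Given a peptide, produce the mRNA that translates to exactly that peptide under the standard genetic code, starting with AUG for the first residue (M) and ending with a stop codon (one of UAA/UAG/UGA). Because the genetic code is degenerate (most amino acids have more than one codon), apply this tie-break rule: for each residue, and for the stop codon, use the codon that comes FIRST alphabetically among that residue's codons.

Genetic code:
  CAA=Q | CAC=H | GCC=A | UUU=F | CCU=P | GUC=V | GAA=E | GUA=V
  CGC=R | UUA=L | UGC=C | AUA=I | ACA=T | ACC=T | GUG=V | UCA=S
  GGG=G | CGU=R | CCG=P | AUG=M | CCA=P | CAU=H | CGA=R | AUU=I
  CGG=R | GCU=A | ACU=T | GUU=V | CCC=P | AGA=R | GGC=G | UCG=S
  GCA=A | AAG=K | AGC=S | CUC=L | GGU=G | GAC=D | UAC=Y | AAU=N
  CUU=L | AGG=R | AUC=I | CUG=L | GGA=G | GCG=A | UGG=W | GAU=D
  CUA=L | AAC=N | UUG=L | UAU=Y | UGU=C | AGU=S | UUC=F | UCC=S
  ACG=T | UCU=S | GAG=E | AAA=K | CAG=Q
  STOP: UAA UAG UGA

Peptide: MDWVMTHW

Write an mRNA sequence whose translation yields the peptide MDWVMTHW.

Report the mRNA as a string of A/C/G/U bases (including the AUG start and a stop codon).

Answer: mRNA: AUGGACUGGGUAAUGACACACUGGUAA

Derivation:
residue 1: M -> AUG (start codon)
residue 2: D codons sorted = GAC,GAU -> pick first = GAC
residue 3: W -> UGG (only codon)
residue 4: V codons sorted = GUA,GUC,GUG,GUU -> pick first = GUA
residue 5: M -> AUG (only codon)
residue 6: T codons sorted = ACA,ACC,ACG,ACU -> pick first = ACA
residue 7: H codons sorted = CAC,CAU -> pick first = CAC
residue 8: W -> UGG (only codon)
terminator: stop codons sorted = UAA,UAG,UGA -> pick first = UAA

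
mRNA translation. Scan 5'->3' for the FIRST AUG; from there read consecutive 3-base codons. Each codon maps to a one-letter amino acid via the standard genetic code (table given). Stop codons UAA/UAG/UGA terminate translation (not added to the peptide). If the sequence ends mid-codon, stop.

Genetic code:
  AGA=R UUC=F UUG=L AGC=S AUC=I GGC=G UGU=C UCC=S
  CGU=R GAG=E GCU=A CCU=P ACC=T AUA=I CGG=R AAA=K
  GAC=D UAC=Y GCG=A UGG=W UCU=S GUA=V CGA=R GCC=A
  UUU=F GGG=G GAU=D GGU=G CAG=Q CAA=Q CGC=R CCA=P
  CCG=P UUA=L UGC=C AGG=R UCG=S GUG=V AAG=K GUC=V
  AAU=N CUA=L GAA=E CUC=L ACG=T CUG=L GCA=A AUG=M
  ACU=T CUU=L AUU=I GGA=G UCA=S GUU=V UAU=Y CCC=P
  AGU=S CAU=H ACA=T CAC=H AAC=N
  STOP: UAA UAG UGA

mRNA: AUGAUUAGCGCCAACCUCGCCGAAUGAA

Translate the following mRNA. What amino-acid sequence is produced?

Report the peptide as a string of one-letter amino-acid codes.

Answer: MISANLAE

Derivation:
start AUG at pos 0
pos 0: AUG -> M; peptide=M
pos 3: AUU -> I; peptide=MI
pos 6: AGC -> S; peptide=MIS
pos 9: GCC -> A; peptide=MISA
pos 12: AAC -> N; peptide=MISAN
pos 15: CUC -> L; peptide=MISANL
pos 18: GCC -> A; peptide=MISANLA
pos 21: GAA -> E; peptide=MISANLAE
pos 24: UGA -> STOP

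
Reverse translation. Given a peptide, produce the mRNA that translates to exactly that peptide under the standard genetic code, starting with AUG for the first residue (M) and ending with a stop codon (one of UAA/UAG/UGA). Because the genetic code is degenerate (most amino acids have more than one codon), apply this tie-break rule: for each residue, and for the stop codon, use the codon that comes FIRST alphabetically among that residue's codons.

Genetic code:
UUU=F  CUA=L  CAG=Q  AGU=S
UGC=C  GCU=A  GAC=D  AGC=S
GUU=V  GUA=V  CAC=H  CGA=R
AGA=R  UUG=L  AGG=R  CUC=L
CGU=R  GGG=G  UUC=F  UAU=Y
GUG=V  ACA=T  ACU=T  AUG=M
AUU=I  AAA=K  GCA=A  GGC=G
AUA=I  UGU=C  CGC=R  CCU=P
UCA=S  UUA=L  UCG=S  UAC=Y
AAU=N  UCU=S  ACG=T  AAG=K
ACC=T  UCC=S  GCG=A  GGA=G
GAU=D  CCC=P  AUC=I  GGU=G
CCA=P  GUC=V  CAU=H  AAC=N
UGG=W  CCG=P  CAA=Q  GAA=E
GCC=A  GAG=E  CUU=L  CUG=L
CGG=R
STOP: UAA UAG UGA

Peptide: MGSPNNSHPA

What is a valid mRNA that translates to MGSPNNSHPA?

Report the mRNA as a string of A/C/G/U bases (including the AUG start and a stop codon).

Answer: mRNA: AUGGGAAGCCCAAACAACAGCCACCCAGCAUAA

Derivation:
residue 1: M -> AUG (start codon)
residue 2: G codons sorted = GGA,GGC,GGG,GGU -> pick first = GGA
residue 3: S codons sorted = AGC,AGU,UCA,UCC,UCG,UCU -> pick first = AGC
residue 4: P codons sorted = CCA,CCC,CCG,CCU -> pick first = CCA
residue 5: N codons sorted = AAC,AAU -> pick first = AAC
residue 6: N codons sorted = AAC,AAU -> pick first = AAC
residue 7: S codons sorted = AGC,AGU,UCA,UCC,UCG,UCU -> pick first = AGC
residue 8: H codons sorted = CAC,CAU -> pick first = CAC
residue 9: P codons sorted = CCA,CCC,CCG,CCU -> pick first = CCA
residue 10: A codons sorted = GCA,GCC,GCG,GCU -> pick first = GCA
terminator: stop codons sorted = UAA,UAG,UGA -> pick first = UAA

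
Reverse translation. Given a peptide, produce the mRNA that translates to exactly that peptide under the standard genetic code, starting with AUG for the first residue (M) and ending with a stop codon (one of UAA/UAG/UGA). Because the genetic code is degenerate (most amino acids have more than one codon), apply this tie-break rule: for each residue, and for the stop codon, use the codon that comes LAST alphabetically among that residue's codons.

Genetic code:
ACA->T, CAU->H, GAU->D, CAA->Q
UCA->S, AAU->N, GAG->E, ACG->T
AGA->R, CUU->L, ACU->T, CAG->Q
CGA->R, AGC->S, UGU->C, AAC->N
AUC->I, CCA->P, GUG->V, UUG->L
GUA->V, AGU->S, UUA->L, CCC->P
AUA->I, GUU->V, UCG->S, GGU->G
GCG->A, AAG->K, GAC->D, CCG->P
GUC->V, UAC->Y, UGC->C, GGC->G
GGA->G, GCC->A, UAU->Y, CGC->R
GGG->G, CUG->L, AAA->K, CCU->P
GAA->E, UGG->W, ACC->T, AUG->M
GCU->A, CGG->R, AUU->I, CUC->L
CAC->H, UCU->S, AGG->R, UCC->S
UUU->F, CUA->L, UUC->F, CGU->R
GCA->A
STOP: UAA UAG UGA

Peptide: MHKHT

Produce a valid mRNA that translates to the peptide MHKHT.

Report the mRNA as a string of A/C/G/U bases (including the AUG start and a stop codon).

residue 1: M -> AUG (start codon)
residue 2: H codons sorted = CAC,CAU -> pick last = CAU
residue 3: K codons sorted = AAA,AAG -> pick last = AAG
residue 4: H codons sorted = CAC,CAU -> pick last = CAU
residue 5: T codons sorted = ACA,ACC,ACG,ACU -> pick last = ACU
terminator: stop codons sorted = UAA,UAG,UGA -> pick last = UGA

Answer: mRNA: AUGCAUAAGCAUACUUGA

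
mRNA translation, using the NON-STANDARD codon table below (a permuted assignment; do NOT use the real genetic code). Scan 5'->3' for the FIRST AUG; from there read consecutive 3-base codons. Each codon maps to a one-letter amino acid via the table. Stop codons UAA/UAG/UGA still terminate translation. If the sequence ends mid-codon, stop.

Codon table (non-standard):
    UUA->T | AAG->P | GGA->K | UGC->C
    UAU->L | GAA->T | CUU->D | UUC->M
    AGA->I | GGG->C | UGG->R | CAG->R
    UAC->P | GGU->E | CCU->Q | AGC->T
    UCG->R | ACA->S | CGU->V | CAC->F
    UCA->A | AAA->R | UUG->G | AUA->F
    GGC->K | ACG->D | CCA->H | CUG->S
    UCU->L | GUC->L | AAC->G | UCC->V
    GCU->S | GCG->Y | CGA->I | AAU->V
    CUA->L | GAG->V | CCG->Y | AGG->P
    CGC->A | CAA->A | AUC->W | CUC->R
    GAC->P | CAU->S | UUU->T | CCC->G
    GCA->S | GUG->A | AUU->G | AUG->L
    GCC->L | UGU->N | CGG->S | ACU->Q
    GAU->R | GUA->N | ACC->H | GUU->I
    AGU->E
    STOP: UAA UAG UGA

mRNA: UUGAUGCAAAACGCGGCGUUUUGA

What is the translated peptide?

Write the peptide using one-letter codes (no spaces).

start AUG at pos 3
pos 3: AUG -> L; peptide=L
pos 6: CAA -> A; peptide=LA
pos 9: AAC -> G; peptide=LAG
pos 12: GCG -> Y; peptide=LAGY
pos 15: GCG -> Y; peptide=LAGYY
pos 18: UUU -> T; peptide=LAGYYT
pos 21: UGA -> STOP

Answer: LAGYYT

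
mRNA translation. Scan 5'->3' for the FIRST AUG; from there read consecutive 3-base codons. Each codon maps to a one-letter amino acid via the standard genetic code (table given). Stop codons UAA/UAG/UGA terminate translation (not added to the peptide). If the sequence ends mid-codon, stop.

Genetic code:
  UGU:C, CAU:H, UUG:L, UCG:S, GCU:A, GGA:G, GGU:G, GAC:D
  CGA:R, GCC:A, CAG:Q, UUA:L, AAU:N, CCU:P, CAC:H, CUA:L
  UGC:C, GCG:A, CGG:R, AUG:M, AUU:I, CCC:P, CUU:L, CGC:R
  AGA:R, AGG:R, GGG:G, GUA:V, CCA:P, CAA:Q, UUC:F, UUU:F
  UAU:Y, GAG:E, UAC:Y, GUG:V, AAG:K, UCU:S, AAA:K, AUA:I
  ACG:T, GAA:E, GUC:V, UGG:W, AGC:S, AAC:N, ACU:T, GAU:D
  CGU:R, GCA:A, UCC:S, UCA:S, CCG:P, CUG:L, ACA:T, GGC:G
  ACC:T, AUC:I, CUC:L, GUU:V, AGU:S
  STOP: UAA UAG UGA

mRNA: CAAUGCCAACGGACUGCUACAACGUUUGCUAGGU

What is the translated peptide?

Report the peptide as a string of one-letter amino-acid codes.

start AUG at pos 2
pos 2: AUG -> M; peptide=M
pos 5: CCA -> P; peptide=MP
pos 8: ACG -> T; peptide=MPT
pos 11: GAC -> D; peptide=MPTD
pos 14: UGC -> C; peptide=MPTDC
pos 17: UAC -> Y; peptide=MPTDCY
pos 20: AAC -> N; peptide=MPTDCYN
pos 23: GUU -> V; peptide=MPTDCYNV
pos 26: UGC -> C; peptide=MPTDCYNVC
pos 29: UAG -> STOP

Answer: MPTDCYNVC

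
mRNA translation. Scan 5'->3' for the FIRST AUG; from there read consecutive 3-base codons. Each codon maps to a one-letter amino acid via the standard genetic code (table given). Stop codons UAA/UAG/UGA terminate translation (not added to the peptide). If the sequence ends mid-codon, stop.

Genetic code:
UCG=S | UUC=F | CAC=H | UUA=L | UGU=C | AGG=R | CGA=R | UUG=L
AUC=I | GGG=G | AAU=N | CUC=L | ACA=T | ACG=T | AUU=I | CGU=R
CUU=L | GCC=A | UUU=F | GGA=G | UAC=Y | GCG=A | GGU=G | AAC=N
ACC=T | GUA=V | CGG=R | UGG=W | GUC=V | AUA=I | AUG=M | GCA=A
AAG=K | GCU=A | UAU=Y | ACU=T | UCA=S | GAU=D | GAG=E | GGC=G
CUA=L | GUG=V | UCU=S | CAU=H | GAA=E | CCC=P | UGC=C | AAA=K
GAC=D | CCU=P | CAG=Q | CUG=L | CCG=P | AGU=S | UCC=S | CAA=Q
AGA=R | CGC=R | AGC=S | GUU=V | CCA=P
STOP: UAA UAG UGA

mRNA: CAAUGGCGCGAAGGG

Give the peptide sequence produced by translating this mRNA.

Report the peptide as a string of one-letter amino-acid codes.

start AUG at pos 2
pos 2: AUG -> M; peptide=M
pos 5: GCG -> A; peptide=MA
pos 8: CGA -> R; peptide=MAR
pos 11: AGG -> R; peptide=MARR
pos 14: only 1 nt remain (<3), stop (end of mRNA)

Answer: MARR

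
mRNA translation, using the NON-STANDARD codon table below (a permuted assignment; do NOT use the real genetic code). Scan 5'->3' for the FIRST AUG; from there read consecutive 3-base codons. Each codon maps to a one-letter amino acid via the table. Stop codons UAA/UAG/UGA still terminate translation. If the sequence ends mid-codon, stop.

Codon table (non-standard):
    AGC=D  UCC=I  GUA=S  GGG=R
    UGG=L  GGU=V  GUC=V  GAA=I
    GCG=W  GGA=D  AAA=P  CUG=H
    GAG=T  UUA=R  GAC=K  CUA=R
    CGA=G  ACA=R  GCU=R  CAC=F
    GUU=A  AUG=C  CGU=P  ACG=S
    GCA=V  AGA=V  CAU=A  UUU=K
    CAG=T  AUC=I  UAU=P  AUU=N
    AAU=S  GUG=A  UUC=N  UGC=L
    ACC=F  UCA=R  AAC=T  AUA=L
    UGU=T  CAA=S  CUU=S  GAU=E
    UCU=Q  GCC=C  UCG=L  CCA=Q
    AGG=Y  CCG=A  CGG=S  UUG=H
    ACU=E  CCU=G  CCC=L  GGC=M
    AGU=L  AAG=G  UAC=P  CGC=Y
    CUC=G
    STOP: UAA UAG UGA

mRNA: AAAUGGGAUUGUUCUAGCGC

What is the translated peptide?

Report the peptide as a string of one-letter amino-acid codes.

Answer: CDHN

Derivation:
start AUG at pos 2
pos 2: AUG -> C; peptide=C
pos 5: GGA -> D; peptide=CD
pos 8: UUG -> H; peptide=CDH
pos 11: UUC -> N; peptide=CDHN
pos 14: UAG -> STOP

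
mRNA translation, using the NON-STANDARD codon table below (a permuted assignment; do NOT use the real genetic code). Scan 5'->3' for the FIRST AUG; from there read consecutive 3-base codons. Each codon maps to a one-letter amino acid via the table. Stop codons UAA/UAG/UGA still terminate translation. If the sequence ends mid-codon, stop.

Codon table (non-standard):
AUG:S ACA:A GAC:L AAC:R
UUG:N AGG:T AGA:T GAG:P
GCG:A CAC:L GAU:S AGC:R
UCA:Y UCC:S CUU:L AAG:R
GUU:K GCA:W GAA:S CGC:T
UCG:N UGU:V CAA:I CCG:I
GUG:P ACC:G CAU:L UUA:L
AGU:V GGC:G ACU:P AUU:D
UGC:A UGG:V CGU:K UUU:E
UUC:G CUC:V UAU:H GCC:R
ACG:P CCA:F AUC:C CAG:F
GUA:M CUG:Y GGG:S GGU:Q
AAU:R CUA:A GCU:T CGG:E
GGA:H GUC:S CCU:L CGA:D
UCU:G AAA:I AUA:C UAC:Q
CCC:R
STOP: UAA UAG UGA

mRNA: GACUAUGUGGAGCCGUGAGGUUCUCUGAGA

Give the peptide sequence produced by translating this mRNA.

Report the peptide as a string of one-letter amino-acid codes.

Answer: SVRKPKV

Derivation:
start AUG at pos 4
pos 4: AUG -> S; peptide=S
pos 7: UGG -> V; peptide=SV
pos 10: AGC -> R; peptide=SVR
pos 13: CGU -> K; peptide=SVRK
pos 16: GAG -> P; peptide=SVRKP
pos 19: GUU -> K; peptide=SVRKPK
pos 22: CUC -> V; peptide=SVRKPKV
pos 25: UGA -> STOP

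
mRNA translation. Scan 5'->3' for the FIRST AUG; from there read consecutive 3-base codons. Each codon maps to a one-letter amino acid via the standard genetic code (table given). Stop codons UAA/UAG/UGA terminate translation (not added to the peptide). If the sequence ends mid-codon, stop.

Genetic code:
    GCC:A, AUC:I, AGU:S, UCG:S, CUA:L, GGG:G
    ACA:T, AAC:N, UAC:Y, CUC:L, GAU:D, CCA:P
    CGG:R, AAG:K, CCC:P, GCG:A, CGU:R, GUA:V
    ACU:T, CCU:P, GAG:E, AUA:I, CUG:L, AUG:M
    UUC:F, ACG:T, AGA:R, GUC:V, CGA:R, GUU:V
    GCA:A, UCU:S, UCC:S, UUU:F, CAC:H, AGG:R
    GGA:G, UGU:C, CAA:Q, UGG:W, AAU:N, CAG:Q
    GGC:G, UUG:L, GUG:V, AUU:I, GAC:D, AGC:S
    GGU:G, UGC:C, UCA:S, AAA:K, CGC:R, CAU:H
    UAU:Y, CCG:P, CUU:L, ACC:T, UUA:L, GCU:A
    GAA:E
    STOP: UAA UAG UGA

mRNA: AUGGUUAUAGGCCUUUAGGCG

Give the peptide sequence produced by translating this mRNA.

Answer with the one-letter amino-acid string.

start AUG at pos 0
pos 0: AUG -> M; peptide=M
pos 3: GUU -> V; peptide=MV
pos 6: AUA -> I; peptide=MVI
pos 9: GGC -> G; peptide=MVIG
pos 12: CUU -> L; peptide=MVIGL
pos 15: UAG -> STOP

Answer: MVIGL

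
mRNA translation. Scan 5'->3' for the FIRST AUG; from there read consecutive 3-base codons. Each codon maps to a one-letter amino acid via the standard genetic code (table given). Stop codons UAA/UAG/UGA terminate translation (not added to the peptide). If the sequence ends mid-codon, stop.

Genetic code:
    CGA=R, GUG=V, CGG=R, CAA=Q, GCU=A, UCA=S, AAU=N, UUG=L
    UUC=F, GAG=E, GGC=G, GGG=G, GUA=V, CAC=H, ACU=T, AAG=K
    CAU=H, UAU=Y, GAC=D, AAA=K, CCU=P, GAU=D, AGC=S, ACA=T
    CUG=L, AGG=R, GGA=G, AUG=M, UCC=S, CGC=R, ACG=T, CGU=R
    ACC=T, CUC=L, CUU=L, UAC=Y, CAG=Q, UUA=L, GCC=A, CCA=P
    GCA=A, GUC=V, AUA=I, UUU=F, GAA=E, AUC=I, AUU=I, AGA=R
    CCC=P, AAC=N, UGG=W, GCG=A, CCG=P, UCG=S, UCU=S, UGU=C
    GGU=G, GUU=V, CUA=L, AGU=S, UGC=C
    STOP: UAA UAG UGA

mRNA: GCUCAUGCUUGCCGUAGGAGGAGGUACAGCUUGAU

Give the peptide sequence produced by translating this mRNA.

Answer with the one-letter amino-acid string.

start AUG at pos 4
pos 4: AUG -> M; peptide=M
pos 7: CUU -> L; peptide=ML
pos 10: GCC -> A; peptide=MLA
pos 13: GUA -> V; peptide=MLAV
pos 16: GGA -> G; peptide=MLAVG
pos 19: GGA -> G; peptide=MLAVGG
pos 22: GGU -> G; peptide=MLAVGGG
pos 25: ACA -> T; peptide=MLAVGGGT
pos 28: GCU -> A; peptide=MLAVGGGTA
pos 31: UGA -> STOP

Answer: MLAVGGGTA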